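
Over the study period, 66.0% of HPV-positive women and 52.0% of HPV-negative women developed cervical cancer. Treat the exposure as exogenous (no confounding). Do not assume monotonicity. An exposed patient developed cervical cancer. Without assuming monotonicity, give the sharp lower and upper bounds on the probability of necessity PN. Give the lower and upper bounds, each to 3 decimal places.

0.212 ≤ PN ≤ 0.727

p₁ = 0.66, p₀ = 0.52.
Under exogeneity alone the bounds on PN are max{0,(p₁−p₀)/p₁} ≤ PN ≤ min{1,(1−p₀)/p₁}.
  lower = (p₁ − p₀)/p₁ = 0.14 / 0.66 ≈ 0.2121
  upper = min{1, (1 − p₀)/p₁} = 0.48 / 0.66 ≈ 0.7273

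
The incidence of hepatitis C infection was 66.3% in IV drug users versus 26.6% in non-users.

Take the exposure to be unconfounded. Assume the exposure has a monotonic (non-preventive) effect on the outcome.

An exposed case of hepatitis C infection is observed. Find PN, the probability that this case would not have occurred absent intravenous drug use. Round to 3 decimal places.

p₁ = 0.663, p₀ = 0.266.
Under exogeneity and monotonicity, PN = (p₁ − p₀) / p₁.
PN = (0.663 − 0.266) / 0.663 = 0.397 / 0.663 ≈ 0.5988

PN ≈ 0.599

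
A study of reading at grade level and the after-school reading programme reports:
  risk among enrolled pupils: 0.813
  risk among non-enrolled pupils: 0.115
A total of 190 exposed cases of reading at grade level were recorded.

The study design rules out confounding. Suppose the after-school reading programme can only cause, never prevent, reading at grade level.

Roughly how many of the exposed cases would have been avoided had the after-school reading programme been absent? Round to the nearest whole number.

Let p₁ = 0.813, p₀ = 0.115.
PN = (p₁ − p₀)/p₁ = (0.813 − 0.115) / 0.813 ≈ 0.85855.
Attributable cases ≈ PN × (exposed cases) = 0.85855 × 190 ≈ 163.12.

about 163 cases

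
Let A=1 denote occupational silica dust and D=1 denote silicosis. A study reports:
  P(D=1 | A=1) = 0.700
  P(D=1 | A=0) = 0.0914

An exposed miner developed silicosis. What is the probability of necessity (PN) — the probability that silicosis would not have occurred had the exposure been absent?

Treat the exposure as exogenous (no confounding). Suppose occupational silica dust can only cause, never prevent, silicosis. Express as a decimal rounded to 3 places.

Let p₁ = 0.7, p₀ = 0.0914.
Under exogeneity and monotonicity, PN = (p₁ − p₀) / p₁.
PN = (0.7 − 0.0914) / 0.7 = 0.6086 / 0.7 ≈ 0.8694

PN ≈ 0.869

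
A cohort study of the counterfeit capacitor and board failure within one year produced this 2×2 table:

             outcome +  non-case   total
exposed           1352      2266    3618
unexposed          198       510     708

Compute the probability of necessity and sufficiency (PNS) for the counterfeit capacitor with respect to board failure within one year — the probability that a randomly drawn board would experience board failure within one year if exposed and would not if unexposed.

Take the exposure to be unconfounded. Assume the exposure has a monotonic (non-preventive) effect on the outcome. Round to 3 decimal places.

p₁ = P(outcome | exposed) = 1352/3618 = 0.37369
p₀ = P(outcome | unexposed) = 198/708 = 0.27966
Under exogeneity and monotonicity, PNS = p₁ − p₀.
PNS = 0.37369 − 0.27966 = 0.094026

PNS ≈ 0.094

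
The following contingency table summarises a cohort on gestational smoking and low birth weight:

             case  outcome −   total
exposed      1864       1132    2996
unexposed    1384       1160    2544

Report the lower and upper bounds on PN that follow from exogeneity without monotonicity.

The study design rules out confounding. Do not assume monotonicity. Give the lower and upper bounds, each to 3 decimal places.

p₁ = P(outcome | exposed) = 1864/2996 = 0.62216
p₀ = P(outcome | unexposed) = 1384/2544 = 0.54403
Under exogeneity alone the bounds on PN are max{0,(p₁−p₀)/p₁} ≤ PN ≤ min{1,(1−p₀)/p₁}.
  lower = (p₁ − p₀)/p₁ = 0.078138 / 0.62216 ≈ 0.1256
  upper = min{1, (1 − p₀)/p₁} = 0.45597 / 0.62216 ≈ 0.7329

0.126 ≤ PN ≤ 0.733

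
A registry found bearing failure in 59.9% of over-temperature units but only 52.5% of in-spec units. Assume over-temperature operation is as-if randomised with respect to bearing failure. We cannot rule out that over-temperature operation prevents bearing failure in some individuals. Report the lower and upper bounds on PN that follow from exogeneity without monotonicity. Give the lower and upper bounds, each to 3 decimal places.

0.124 ≤ PN ≤ 0.793

p₁ = 0.599, p₀ = 0.525.
Under exogeneity alone the bounds on PN are max{0,(p₁−p₀)/p₁} ≤ PN ≤ min{1,(1−p₀)/p₁}.
  lower = (p₁ − p₀)/p₁ = 0.074 / 0.599 ≈ 0.1235
  upper = min{1, (1 − p₀)/p₁} = 0.475 / 0.599 ≈ 0.7930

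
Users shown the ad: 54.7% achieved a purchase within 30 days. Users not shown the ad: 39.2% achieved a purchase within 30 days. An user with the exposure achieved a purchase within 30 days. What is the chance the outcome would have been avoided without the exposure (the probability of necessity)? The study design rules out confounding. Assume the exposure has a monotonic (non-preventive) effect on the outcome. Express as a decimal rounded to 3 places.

PN ≈ 0.283

p₁ = 0.547, p₀ = 0.392.
Under exogeneity and monotonicity, PN = (p₁ − p₀) / p₁.
PN = (0.547 − 0.392) / 0.547 = 0.155 / 0.547 ≈ 0.2834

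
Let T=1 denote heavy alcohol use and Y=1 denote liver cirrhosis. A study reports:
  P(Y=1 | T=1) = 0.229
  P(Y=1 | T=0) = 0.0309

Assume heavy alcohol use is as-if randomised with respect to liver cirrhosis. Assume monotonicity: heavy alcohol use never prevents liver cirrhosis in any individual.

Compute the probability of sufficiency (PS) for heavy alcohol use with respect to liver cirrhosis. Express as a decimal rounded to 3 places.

PS ≈ 0.204

Let p₁ = 0.229, p₀ = 0.0309.
Under exogeneity and monotonicity, PS = (p₁ − p₀) / (1 − p₀).
PS = (0.229 − 0.0309) / (1 − 0.0309) = 0.1981 / 0.9691 ≈ 0.2044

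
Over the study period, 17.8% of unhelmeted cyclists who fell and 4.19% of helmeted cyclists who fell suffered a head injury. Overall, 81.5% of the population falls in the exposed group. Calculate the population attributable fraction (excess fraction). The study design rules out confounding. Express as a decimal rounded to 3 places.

PAF ≈ 0.726

p₁ = 0.178, p₀ = 0.0419.
Overall risk P(Y=1) = π·p₁ + (1−π)·p₀ = 0.815×0.178 + 0.185×0.0419 = 0.15282.
Under exogeneity, PAF = [P(Y=1) − p₀] / P(Y=1).
PAF = (0.15282 − 0.0419) / 0.15282 ≈ 0.7258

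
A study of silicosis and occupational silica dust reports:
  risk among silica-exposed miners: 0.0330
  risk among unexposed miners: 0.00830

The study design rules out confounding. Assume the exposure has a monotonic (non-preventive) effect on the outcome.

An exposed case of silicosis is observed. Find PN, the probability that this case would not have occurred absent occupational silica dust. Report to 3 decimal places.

Let p₁ = 0.033, p₀ = 0.0083.
Under exogeneity and monotonicity, PN = (p₁ − p₀) / p₁.
PN = (0.033 − 0.0083) / 0.033 = 0.0247 / 0.033 ≈ 0.7485

PN ≈ 0.748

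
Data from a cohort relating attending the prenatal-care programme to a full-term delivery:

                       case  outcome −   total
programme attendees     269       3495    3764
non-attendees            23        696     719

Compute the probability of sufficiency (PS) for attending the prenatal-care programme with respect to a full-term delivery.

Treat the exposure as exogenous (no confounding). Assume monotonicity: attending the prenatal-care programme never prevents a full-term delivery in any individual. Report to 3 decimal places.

PS ≈ 0.041

p₁ = P(outcome | exposed) = 269/3764 = 0.071467
p₀ = P(outcome | unexposed) = 23/719 = 0.031989
Under exogeneity and monotonicity, PS = (p₁ − p₀) / (1 − p₀).
PS = (0.071467 − 0.031989) / (1 − 0.031989) = 0.039478 / 0.96801 ≈ 0.0408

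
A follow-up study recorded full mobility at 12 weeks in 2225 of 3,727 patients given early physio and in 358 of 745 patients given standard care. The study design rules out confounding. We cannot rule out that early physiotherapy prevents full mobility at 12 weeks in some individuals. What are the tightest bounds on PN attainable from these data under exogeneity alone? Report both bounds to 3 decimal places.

0.195 ≤ PN ≤ 0.870

p₁ = P(outcome | exposed) = 2225/3727 = 0.59699
p₀ = P(outcome | unexposed) = 358/745 = 0.48054
Under exogeneity alone the bounds on PN are max{0,(p₁−p₀)/p₁} ≤ PN ≤ min{1,(1−p₀)/p₁}.
  lower = (p₁ − p₀)/p₁ = 0.11646 / 0.59699 ≈ 0.1951
  upper = min{1, (1 − p₀)/p₁} = 0.51946 / 0.59699 ≈ 0.8701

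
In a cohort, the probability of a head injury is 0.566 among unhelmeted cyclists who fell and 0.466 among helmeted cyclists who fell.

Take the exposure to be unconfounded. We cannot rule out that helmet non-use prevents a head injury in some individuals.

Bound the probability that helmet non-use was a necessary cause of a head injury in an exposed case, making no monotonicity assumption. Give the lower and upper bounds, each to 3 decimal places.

Let p₁ = 0.566, p₀ = 0.466.
Under exogeneity alone the bounds on PN are max{0,(p₁−p₀)/p₁} ≤ PN ≤ min{1,(1−p₀)/p₁}.
  lower = (p₁ − p₀)/p₁ = 0.1 / 0.566 ≈ 0.1767
  upper = min{1, (1 − p₀)/p₁} = 0.534 / 0.566 ≈ 0.9435

0.177 ≤ PN ≤ 0.943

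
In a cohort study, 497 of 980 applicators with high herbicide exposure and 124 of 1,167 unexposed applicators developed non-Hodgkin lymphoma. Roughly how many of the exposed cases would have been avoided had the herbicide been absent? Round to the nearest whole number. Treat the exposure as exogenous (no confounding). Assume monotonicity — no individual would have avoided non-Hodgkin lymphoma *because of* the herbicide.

about 393 cases

p₁ = P(outcome | exposed) = 497/980 = 0.50714
p₀ = P(outcome | unexposed) = 124/1167 = 0.10626
PN = (p₁ − p₀)/p₁ = (0.50714 − 0.10626) / 0.50714 ≈ 0.79048.
Attributable cases ≈ PN × (exposed cases) = 0.79048 × 497 ≈ 392.87.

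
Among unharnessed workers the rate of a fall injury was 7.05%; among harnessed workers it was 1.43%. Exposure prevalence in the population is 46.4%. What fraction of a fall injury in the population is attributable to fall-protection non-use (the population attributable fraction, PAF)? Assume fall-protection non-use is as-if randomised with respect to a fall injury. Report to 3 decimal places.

p₁ = 0.0705, p₀ = 0.0143.
Overall risk P(Y=1) = π·p₁ + (1−π)·p₀ = 0.464×0.0705 + 0.536×0.0143 = 0.040377.
Under exogeneity, PAF = [P(Y=1) − p₀] / P(Y=1).
PAF = (0.040377 − 0.0143) / 0.040377 ≈ 0.6458

PAF ≈ 0.646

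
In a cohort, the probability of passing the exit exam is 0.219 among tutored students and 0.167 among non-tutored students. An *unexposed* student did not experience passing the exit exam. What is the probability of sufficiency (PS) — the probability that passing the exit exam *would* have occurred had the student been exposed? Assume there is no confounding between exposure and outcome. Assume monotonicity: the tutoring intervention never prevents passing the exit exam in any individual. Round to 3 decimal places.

PS ≈ 0.062

Let p₁ = 0.219, p₀ = 0.167.
Under exogeneity and monotonicity, PS = (p₁ − p₀) / (1 − p₀).
PS = (0.219 − 0.167) / (1 − 0.167) = 0.052 / 0.833 ≈ 0.0624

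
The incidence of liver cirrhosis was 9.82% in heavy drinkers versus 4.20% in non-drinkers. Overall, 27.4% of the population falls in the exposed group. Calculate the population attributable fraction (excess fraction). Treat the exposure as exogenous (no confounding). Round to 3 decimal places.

PAF ≈ 0.268

p₁ = 0.0982, p₀ = 0.042.
Overall risk P(Y=1) = π·p₁ + (1−π)·p₀ = 0.274×0.0982 + 0.726×0.042 = 0.057399.
Under exogeneity, PAF = [P(Y=1) − p₀] / P(Y=1).
PAF = (0.057399 − 0.042) / 0.057399 ≈ 0.2683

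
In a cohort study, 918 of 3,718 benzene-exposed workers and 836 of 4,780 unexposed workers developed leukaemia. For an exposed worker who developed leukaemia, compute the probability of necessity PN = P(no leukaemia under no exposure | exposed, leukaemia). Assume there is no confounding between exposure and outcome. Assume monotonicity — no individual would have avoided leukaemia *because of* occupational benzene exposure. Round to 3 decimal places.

PN ≈ 0.292

p₁ = P(outcome | exposed) = 918/3718 = 0.24691
p₀ = P(outcome | unexposed) = 836/4780 = 0.1749
Under exogeneity and monotonicity, PN = (p₁ − p₀) / p₁.
PN = (0.24691 − 0.1749) / 0.24691 = 0.072012 / 0.24691 ≈ 0.2917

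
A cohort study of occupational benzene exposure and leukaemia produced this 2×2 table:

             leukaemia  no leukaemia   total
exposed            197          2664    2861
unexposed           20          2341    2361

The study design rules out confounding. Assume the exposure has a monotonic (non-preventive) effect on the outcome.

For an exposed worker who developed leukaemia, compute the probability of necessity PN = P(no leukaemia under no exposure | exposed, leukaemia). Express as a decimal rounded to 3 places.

PN ≈ 0.877

p₁ = P(outcome | exposed) = 197/2861 = 0.068857
p₀ = P(outcome | unexposed) = 20/2361 = 0.008471
Under exogeneity and monotonicity, PN = (p₁ − p₀)/p₁.
PN = (0.068857 − 0.008471) / 0.068857 ≈ 0.8770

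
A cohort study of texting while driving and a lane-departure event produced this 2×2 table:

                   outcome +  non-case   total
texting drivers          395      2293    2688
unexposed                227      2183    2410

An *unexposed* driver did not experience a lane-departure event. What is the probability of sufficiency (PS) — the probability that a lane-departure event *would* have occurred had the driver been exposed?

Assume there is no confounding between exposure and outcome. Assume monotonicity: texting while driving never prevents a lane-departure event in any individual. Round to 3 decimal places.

PS ≈ 0.058

p₁ = P(outcome | exposed) = 395/2688 = 0.14695
p₀ = P(outcome | unexposed) = 227/2410 = 0.094191
Under exogeneity and monotonicity, PS = (p₁ − p₀) / (1 − p₀).
PS = (0.14695 − 0.094191) / (1 − 0.094191) = 0.052759 / 0.90581 ≈ 0.0582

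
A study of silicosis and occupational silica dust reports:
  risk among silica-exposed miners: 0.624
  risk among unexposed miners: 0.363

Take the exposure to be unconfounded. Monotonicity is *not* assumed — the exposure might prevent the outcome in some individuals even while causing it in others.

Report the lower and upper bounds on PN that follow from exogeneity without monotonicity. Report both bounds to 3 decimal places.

Let p₁ = 0.624, p₀ = 0.363.
Under exogeneity alone the bounds on PN are max{0,(p₁−p₀)/p₁} ≤ PN ≤ min{1,(1−p₀)/p₁}.
  lower = (p₁ − p₀)/p₁ = 0.261 / 0.624 ≈ 0.4183
  upper = min{1, (1 − p₀)/p₁} = 0.637 / 0.624 ≈ 1.0208 → capped at 1

0.418 ≤ PN ≤ 1.000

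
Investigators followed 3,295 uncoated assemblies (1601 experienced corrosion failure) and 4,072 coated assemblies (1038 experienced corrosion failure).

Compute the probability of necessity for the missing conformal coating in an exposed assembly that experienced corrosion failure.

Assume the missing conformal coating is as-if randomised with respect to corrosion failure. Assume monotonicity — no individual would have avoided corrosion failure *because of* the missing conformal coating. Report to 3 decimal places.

p₁ = P(outcome | exposed) = 1601/3295 = 0.48589
p₀ = P(outcome | unexposed) = 1038/4072 = 0.25491
Under exogeneity and monotonicity, PN = (p₁ − p₀) / p₁.
PN = (0.48589 − 0.25491) / 0.48589 = 0.23098 / 0.48589 ≈ 0.4754

PN ≈ 0.475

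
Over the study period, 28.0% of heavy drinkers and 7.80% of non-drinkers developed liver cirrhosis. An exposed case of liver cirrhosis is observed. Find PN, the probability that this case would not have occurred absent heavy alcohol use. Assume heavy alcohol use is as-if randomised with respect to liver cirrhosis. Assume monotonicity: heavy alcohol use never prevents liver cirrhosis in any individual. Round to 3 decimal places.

p₁ = 0.28, p₀ = 0.078.
Under exogeneity and monotonicity, PN = (p₁ − p₀) / p₁.
PN = (0.28 − 0.078) / 0.28 = 0.202 / 0.28 ≈ 0.7214

PN ≈ 0.721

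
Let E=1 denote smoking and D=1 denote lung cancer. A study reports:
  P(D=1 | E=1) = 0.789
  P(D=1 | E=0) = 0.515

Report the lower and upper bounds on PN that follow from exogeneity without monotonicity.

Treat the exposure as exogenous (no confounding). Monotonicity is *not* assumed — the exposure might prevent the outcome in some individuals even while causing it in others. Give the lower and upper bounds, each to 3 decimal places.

Let p₁ = 0.789, p₀ = 0.515.
Under exogeneity alone the bounds on PN are max{0,(p₁−p₀)/p₁} ≤ PN ≤ min{1,(1−p₀)/p₁}.
  lower = (p₁ − p₀)/p₁ = 0.274 / 0.789 ≈ 0.3473
  upper = min{1, (1 − p₀)/p₁} = 0.485 / 0.789 ≈ 0.6147

0.347 ≤ PN ≤ 0.615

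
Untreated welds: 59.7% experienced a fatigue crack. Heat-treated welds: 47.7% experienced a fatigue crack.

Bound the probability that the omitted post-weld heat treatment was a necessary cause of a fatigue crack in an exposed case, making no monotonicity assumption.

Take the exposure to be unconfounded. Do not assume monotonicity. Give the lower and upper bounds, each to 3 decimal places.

p₁ = 0.597, p₀ = 0.477.
Under exogeneity alone the bounds on PN are max{0,(p₁−p₀)/p₁} ≤ PN ≤ min{1,(1−p₀)/p₁}.
  lower = (p₁ − p₀)/p₁ = 0.12 / 0.597 ≈ 0.2010
  upper = min{1, (1 − p₀)/p₁} = 0.523 / 0.597 ≈ 0.8760

0.201 ≤ PN ≤ 0.876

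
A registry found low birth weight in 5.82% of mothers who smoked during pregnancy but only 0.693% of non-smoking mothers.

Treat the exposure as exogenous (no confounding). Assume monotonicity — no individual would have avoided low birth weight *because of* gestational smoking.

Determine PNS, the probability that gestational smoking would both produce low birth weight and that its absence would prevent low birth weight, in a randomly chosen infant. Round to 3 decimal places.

p₁ = 0.0582, p₀ = 0.00693.
Under exogeneity and monotonicity, PNS = p₁ − p₀.
PNS = 0.0582 − 0.00693 = 0.05127

PNS ≈ 0.051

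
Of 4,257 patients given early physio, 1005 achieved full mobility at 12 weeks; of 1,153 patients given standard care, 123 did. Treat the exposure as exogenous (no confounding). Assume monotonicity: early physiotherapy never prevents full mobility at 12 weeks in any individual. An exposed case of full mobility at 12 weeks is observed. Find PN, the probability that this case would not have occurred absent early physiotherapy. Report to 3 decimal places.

PN ≈ 0.548

p₁ = P(outcome | exposed) = 1005/4257 = 0.23608
p₀ = P(outcome | unexposed) = 123/1153 = 0.10668
Under exogeneity and monotonicity, PN = (p₁ − p₀) / p₁.
PN = (0.23608 − 0.10668) / 0.23608 = 0.1294 / 0.23608 ≈ 0.5481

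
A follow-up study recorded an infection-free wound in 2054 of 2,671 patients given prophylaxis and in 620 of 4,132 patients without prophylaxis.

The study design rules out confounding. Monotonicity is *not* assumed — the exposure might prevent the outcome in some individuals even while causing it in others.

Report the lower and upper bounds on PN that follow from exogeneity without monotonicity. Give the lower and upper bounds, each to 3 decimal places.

p₁ = P(outcome | exposed) = 2054/2671 = 0.769
p₀ = P(outcome | unexposed) = 620/4132 = 0.15005
Under exogeneity alone the bounds on PN are max{0,(p₁−p₀)/p₁} ≤ PN ≤ min{1,(1−p₀)/p₁}.
  lower = (p₁ − p₀)/p₁ = 0.61895 / 0.769 ≈ 0.8049
  upper = min{1, (1 − p₀)/p₁} = 0.84995 / 0.769 ≈ 1.1053 → capped at 1

0.805 ≤ PN ≤ 1.000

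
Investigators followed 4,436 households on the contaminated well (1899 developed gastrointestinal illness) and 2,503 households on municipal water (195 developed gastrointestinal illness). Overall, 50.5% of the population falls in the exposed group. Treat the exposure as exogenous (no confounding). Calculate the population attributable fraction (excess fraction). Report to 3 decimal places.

p₁ = P(outcome | exposed) = 1899/4436 = 0.42809
p₀ = P(outcome | unexposed) = 195/2503 = 0.077907
Overall risk P(Y=1) = π·p₁ + (1−π)·p₀ = 0.505×0.42809 + 0.495×0.077907 = 0.25475.
Under exogeneity, PAF = [P(Y=1) − p₀] / P(Y=1).
PAF = (0.25475 − 0.077907) / 0.25475 ≈ 0.6942

PAF ≈ 0.694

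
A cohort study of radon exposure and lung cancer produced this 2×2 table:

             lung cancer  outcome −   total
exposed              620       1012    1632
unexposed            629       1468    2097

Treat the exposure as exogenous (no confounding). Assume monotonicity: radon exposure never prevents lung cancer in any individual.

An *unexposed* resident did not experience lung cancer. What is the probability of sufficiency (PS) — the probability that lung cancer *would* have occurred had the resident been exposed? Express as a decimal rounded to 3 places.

PS ≈ 0.114

p₁ = P(outcome | exposed) = 620/1632 = 0.3799
p₀ = P(outcome | unexposed) = 629/2097 = 0.29995
Under exogeneity and monotonicity, PS = (p₁ − p₀)/(1 − p₀).
PS = (0.3799 − 0.29995) / 0.70005 ≈ 0.1142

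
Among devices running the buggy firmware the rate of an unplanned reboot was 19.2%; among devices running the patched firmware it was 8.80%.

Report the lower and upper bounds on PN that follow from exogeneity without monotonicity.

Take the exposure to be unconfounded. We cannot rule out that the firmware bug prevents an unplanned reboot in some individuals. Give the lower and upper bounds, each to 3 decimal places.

p₁ = 0.192, p₀ = 0.088.
Under exogeneity alone the bounds on PN are max{0,(p₁−p₀)/p₁} ≤ PN ≤ min{1,(1−p₀)/p₁}.
  lower = (p₁ − p₀)/p₁ = 0.104 / 0.192 ≈ 0.5417
  upper = min{1, (1 − p₀)/p₁} = 0.912 / 0.192 ≈ 4.7500 → capped at 1

0.542 ≤ PN ≤ 1.000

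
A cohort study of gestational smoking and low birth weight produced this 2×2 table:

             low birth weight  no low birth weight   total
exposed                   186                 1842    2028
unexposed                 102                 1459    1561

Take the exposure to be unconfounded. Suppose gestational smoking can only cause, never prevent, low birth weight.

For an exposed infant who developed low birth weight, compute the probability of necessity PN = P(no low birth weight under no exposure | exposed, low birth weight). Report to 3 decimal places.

PN ≈ 0.288

p₁ = P(outcome | exposed) = 186/2028 = 0.091716
p₀ = P(outcome | unexposed) = 102/1561 = 0.065343
Under exogeneity and monotonicity, PN = (p₁ − p₀)/p₁.
PN = (0.091716 − 0.065343) / 0.091716 ≈ 0.2876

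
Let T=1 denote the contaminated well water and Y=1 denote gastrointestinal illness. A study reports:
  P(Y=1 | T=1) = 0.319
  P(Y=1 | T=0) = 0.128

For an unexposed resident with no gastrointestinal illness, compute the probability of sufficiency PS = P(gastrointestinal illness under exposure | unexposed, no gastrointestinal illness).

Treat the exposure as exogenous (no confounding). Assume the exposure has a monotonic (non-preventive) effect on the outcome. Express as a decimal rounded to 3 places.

PS ≈ 0.219

Let p₁ = 0.319, p₀ = 0.128.
Under exogeneity and monotonicity, PS = (p₁ − p₀) / (1 − p₀).
PS = (0.319 − 0.128) / (1 − 0.128) = 0.191 / 0.872 ≈ 0.2190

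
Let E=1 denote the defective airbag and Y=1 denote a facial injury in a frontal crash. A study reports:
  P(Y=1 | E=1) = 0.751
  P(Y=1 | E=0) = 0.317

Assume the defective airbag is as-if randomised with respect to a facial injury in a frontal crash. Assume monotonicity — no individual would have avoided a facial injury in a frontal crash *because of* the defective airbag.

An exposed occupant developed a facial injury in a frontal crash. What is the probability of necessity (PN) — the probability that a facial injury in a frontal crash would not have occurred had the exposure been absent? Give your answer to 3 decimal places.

PN ≈ 0.578

Let p₁ = 0.751, p₀ = 0.317.
Under exogeneity and monotonicity, PN = (p₁ − p₀) / p₁.
PN = (0.751 − 0.317) / 0.751 = 0.434 / 0.751 ≈ 0.5779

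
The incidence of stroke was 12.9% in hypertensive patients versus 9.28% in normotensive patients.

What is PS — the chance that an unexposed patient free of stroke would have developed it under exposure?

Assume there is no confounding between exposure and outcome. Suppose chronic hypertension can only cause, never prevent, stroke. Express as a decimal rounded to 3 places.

PS ≈ 0.040

p₁ = 0.129, p₀ = 0.0928.
Under exogeneity and monotonicity, PS = (p₁ − p₀) / (1 − p₀).
PS = (0.129 − 0.0928) / (1 − 0.0928) = 0.0362 / 0.9072 ≈ 0.0399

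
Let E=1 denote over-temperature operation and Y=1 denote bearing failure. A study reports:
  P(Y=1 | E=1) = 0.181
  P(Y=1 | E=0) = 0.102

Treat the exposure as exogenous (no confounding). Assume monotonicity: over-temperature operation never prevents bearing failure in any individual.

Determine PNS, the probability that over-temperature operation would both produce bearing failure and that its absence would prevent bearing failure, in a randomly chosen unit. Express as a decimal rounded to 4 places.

Let p₁ = 0.181, p₀ = 0.102.
Under exogeneity and monotonicity, PNS = p₁ − p₀.
PNS = 0.181 − 0.102 = 0.079

PNS ≈ 0.0790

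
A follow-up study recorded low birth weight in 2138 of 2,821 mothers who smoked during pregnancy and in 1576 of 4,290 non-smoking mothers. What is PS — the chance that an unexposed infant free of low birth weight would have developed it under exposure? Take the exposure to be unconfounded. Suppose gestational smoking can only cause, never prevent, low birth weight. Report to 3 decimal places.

PS ≈ 0.617

p₁ = P(outcome | exposed) = 2138/2821 = 0.75789
p₀ = P(outcome | unexposed) = 1576/4290 = 0.36737
Under exogeneity and monotonicity, PS = (p₁ − p₀) / (1 − p₀).
PS = (0.75789 − 0.36737) / (1 − 0.36737) = 0.39052 / 0.63263 ≈ 0.6173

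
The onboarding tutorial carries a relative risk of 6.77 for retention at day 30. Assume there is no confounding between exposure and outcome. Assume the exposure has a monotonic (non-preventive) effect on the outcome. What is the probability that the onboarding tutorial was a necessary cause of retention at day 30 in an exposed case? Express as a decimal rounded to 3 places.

Under exogeneity and monotonicity, PN = (RR − 1) / RR = 1 − 1/RR.
PN = (6.77 − 1) / 6.77 = 5.77 / 6.77 ≈ 0.8523

PN ≈ 0.852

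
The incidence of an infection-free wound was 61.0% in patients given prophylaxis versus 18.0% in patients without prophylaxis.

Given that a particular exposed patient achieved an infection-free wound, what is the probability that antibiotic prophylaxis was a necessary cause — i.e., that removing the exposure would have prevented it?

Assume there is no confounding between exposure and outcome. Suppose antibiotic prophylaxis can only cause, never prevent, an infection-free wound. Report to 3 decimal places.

p₁ = 0.61, p₀ = 0.18.
Under exogeneity and monotonicity, PN = (p₁ − p₀) / p₁.
PN = (0.61 − 0.18) / 0.61 = 0.43 / 0.61 ≈ 0.7049

PN ≈ 0.705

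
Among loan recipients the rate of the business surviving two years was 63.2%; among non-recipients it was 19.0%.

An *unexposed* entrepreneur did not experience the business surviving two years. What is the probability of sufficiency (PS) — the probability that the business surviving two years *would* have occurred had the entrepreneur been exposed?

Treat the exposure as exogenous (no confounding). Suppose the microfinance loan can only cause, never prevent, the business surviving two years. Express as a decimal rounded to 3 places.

PS ≈ 0.546

p₁ = 0.632, p₀ = 0.19.
Under exogeneity and monotonicity, PS = (p₁ − p₀) / (1 − p₀).
PS = (0.632 − 0.19) / (1 − 0.19) = 0.442 / 0.81 ≈ 0.5457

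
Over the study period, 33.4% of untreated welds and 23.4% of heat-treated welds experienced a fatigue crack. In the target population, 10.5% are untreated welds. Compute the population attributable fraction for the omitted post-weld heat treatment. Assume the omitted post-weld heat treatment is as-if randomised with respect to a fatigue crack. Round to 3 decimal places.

PAF ≈ 0.043

p₁ = 0.334, p₀ = 0.234.
Overall risk P(Y=1) = π·p₁ + (1−π)·p₀ = 0.105×0.334 + 0.895×0.234 = 0.2445.
Under exogeneity, PAF = [P(Y=1) − p₀] / P(Y=1).
PAF = (0.2445 − 0.234) / 0.2445 ≈ 0.0429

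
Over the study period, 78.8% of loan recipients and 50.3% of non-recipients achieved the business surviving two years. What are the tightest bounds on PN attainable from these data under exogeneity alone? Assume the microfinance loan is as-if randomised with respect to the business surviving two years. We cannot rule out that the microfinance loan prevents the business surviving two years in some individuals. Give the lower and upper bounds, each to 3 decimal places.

0.362 ≤ PN ≤ 0.631

p₁ = 0.788, p₀ = 0.503.
Under exogeneity alone the bounds on PN are max{0,(p₁−p₀)/p₁} ≤ PN ≤ min{1,(1−p₀)/p₁}.
  lower = (p₁ − p₀)/p₁ = 0.285 / 0.788 ≈ 0.3617
  upper = min{1, (1 − p₀)/p₁} = 0.497 / 0.788 ≈ 0.6307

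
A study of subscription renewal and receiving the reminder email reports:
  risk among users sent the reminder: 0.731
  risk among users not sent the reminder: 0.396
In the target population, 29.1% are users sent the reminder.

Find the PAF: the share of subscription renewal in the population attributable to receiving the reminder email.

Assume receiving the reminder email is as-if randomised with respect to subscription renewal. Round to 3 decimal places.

Let p₁ = 0.731, p₀ = 0.396.
Overall risk P(Y=1) = π·p₁ + (1−π)·p₀ = 0.291×0.731 + 0.709×0.396 = 0.49349.
Under exogeneity, PAF = [P(Y=1) − p₀] / P(Y=1).
PAF = (0.49349 − 0.396) / 0.49349 ≈ 0.1975

PAF ≈ 0.198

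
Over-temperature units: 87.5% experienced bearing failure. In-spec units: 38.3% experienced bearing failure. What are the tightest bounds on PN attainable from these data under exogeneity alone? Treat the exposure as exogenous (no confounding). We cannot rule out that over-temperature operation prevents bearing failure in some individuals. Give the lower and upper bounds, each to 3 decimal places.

0.562 ≤ PN ≤ 0.705

p₁ = 0.875, p₀ = 0.383.
Under exogeneity alone the bounds on PN are max{0,(p₁−p₀)/p₁} ≤ PN ≤ min{1,(1−p₀)/p₁}.
  lower = (p₁ − p₀)/p₁ = 0.492 / 0.875 ≈ 0.5623
  upper = min{1, (1 − p₀)/p₁} = 0.617 / 0.875 ≈ 0.7051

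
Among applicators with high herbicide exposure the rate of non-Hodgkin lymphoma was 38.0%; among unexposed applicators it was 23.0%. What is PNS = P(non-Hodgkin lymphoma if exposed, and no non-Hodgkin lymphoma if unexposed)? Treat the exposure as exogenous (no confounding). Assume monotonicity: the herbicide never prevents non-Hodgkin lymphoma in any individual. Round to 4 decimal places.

p₁ = 0.38, p₀ = 0.23.
Under exogeneity and monotonicity, PNS = p₁ − p₀.
PNS = 0.38 − 0.23 = 0.15

PNS ≈ 0.1500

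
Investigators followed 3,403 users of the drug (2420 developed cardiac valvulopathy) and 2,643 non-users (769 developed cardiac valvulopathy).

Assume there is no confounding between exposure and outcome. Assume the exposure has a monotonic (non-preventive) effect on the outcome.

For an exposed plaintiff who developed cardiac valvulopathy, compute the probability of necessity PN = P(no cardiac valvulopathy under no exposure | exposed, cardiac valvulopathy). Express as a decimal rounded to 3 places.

PN ≈ 0.591

p₁ = P(outcome | exposed) = 2420/3403 = 0.71114
p₀ = P(outcome | unexposed) = 769/2643 = 0.29096
Under exogeneity and monotonicity, PN = (p₁ − p₀) / p₁.
PN = (0.71114 − 0.29096) / 0.71114 = 0.42018 / 0.71114 ≈ 0.5909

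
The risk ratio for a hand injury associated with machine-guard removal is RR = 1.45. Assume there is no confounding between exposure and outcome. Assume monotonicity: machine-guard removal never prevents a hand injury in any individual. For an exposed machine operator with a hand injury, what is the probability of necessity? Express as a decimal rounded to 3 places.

PN ≈ 0.310

Under exogeneity and monotonicity, PN = (RR − 1) / RR = 1 − 1/RR.
PN = (1.45 − 1) / 1.45 = 0.45 / 1.45 ≈ 0.3103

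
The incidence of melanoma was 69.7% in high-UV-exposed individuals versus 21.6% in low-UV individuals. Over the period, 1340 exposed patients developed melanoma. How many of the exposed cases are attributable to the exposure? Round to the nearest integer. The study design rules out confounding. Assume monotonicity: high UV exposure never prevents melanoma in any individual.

p₁ = 0.697, p₀ = 0.216.
PN = (p₁ − p₀)/p₁ = (0.697 − 0.216) / 0.697 ≈ 0.69010.
Attributable cases ≈ PN × (exposed cases) = 0.69010 × 1340 ≈ 924.73.

about 925 cases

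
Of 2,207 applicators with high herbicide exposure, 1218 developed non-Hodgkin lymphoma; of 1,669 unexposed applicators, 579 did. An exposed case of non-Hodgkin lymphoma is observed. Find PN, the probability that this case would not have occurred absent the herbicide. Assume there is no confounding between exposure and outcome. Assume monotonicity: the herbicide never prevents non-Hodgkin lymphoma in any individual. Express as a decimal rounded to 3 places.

p₁ = P(outcome | exposed) = 1218/2207 = 0.55188
p₀ = P(outcome | unexposed) = 579/1669 = 0.34691
Under exogeneity and monotonicity, PN = (p₁ − p₀) / p₁.
PN = (0.55188 − 0.34691) / 0.55188 = 0.20497 / 0.55188 ≈ 0.3714

PN ≈ 0.371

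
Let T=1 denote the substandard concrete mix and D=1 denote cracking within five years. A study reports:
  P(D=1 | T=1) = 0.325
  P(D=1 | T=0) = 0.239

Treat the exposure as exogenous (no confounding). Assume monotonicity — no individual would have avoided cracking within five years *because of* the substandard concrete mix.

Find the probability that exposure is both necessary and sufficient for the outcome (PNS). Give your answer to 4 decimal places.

Let p₁ = 0.325, p₀ = 0.239.
Under exogeneity and monotonicity, PNS = p₁ − p₀.
PNS = 0.325 − 0.239 = 0.086

PNS ≈ 0.0860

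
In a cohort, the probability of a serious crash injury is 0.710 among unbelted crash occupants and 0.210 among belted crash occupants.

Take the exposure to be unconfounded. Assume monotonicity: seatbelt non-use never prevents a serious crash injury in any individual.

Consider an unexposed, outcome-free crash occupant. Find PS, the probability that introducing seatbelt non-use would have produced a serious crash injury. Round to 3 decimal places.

PS ≈ 0.633

Let p₁ = 0.71, p₀ = 0.21.
Under exogeneity and monotonicity, PS = (p₁ − p₀) / (1 − p₀).
PS = (0.71 − 0.21) / (1 − 0.21) = 0.5 / 0.79 ≈ 0.6329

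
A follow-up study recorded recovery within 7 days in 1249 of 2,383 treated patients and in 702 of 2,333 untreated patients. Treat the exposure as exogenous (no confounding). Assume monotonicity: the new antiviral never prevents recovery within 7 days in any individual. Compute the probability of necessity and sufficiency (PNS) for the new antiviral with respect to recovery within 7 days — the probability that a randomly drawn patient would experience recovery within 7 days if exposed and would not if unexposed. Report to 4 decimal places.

p₁ = P(outcome | exposed) = 1249/2383 = 0.52413
p₀ = P(outcome | unexposed) = 702/2333 = 0.3009
Under exogeneity and monotonicity, PNS = p₁ − p₀.
PNS = 0.52413 − 0.3009 = 0.22323

PNS ≈ 0.2232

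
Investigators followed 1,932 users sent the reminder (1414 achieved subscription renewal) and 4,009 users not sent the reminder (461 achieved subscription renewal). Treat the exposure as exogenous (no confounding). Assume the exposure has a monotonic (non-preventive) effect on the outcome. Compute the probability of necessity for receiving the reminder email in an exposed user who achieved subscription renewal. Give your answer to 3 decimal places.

PN ≈ 0.843

p₁ = P(outcome | exposed) = 1414/1932 = 0.73188
p₀ = P(outcome | unexposed) = 461/4009 = 0.11499
Under exogeneity and monotonicity, PN = (p₁ − p₀) / p₁.
PN = (0.73188 − 0.11499) / 0.73188 = 0.61689 / 0.73188 ≈ 0.8429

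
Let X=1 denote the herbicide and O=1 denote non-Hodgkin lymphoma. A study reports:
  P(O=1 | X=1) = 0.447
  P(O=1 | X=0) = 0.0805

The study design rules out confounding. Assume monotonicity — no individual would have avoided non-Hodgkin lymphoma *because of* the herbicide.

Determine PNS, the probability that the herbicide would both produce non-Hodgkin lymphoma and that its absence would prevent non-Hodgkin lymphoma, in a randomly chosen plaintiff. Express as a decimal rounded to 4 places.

Let p₁ = 0.447, p₀ = 0.0805.
Under exogeneity and monotonicity, PNS = p₁ − p₀.
PNS = 0.447 − 0.0805 = 0.3665

PNS ≈ 0.3665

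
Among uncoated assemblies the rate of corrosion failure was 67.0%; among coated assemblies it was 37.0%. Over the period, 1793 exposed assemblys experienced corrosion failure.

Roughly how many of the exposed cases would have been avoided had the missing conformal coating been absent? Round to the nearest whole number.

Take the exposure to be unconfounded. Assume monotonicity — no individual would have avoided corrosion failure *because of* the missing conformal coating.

about 803 cases

p₁ = 0.67, p₀ = 0.37.
PN = (p₁ − p₀)/p₁ = (0.67 − 0.37) / 0.67 ≈ 0.44776.
Attributable cases ≈ PN × (exposed cases) = 0.44776 × 1793 ≈ 802.84.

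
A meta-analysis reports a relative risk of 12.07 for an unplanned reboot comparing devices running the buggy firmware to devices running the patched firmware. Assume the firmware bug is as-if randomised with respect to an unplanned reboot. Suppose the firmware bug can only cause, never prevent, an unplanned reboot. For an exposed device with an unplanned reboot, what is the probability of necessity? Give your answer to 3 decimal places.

PN ≈ 0.917

Under exogeneity and monotonicity, PN = (RR − 1) / RR = 1 − 1/RR.
PN = (12.07 − 1) / 12.07 = 11.07 / 12.07 ≈ 0.9171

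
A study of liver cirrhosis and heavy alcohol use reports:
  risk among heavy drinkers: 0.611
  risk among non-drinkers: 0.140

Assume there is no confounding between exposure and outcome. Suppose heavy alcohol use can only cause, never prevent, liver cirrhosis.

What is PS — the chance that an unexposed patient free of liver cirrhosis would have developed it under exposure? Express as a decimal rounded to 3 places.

Let p₁ = 0.611, p₀ = 0.14.
Under exogeneity and monotonicity, PS = (p₁ − p₀) / (1 − p₀).
PS = (0.611 − 0.14) / (1 − 0.14) = 0.471 / 0.86 ≈ 0.5477

PS ≈ 0.548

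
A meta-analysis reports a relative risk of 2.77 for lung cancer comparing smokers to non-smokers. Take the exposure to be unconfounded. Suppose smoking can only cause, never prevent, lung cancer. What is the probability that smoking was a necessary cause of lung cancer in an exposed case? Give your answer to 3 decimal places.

Under exogeneity and monotonicity, PN = (RR − 1) / RR = 1 − 1/RR.
PN = (2.77 − 1) / 2.77 = 1.77 / 2.77 ≈ 0.6390

PN ≈ 0.639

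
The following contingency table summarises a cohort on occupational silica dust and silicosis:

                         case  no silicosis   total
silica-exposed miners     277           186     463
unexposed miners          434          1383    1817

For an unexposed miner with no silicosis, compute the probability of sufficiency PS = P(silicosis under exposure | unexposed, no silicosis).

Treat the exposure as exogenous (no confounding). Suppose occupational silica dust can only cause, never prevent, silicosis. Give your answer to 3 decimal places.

p₁ = P(outcome | exposed) = 277/463 = 0.59827
p₀ = P(outcome | unexposed) = 434/1817 = 0.23886
Under exogeneity and monotonicity, PS = (p₁ − p₀)/(1 − p₀).
PS = (0.59827 − 0.23886) / 0.76114 ≈ 0.4722

PS ≈ 0.472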